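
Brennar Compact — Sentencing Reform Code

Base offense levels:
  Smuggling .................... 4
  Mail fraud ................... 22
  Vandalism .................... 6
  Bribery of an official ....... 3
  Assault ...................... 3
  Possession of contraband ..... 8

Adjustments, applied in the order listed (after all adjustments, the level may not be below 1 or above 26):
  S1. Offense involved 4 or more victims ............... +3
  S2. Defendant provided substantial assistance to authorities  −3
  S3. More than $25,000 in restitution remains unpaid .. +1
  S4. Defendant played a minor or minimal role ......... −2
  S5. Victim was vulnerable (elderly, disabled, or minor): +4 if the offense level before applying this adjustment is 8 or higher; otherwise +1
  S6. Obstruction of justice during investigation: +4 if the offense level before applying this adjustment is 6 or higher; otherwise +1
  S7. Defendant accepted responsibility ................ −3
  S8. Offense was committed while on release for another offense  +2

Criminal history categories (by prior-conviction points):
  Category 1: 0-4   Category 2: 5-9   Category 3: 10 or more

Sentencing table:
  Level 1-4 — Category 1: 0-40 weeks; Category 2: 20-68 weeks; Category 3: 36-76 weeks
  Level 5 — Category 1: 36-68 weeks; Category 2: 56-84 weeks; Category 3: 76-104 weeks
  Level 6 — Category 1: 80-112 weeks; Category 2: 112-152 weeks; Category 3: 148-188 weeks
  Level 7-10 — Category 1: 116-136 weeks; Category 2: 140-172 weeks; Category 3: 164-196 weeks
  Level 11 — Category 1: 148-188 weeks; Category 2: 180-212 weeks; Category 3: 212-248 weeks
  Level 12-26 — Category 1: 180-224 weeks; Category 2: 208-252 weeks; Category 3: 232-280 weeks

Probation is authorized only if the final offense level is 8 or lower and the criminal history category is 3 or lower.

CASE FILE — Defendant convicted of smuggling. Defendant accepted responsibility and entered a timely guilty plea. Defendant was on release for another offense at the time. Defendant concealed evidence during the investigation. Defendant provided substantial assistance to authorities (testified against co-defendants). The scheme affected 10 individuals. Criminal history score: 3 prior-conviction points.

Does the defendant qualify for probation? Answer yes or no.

Yes

Base offense level for smuggling: 4.
S1 applies: 4 + 3 = 7.
S2 applies: 7 − 3 = 4.
S3 does not apply.
S6 applies (level before this adjustment is 4 < 6, so +1): 4 + 1 = 5.
S7 applies: 5 − 3 = 2.
S8 applies: 2 + 2 = 4.
Final offense level: 4.
Criminal history: 3 prior points → Category 1 (0-4).
Level 4 falls in the 1-4 band.
Grid: Level 1-4 × Category 1 = 0-40 weeks.
Probation check: level 4 ≤ 8 and category 1 ≤ 3 → eligible.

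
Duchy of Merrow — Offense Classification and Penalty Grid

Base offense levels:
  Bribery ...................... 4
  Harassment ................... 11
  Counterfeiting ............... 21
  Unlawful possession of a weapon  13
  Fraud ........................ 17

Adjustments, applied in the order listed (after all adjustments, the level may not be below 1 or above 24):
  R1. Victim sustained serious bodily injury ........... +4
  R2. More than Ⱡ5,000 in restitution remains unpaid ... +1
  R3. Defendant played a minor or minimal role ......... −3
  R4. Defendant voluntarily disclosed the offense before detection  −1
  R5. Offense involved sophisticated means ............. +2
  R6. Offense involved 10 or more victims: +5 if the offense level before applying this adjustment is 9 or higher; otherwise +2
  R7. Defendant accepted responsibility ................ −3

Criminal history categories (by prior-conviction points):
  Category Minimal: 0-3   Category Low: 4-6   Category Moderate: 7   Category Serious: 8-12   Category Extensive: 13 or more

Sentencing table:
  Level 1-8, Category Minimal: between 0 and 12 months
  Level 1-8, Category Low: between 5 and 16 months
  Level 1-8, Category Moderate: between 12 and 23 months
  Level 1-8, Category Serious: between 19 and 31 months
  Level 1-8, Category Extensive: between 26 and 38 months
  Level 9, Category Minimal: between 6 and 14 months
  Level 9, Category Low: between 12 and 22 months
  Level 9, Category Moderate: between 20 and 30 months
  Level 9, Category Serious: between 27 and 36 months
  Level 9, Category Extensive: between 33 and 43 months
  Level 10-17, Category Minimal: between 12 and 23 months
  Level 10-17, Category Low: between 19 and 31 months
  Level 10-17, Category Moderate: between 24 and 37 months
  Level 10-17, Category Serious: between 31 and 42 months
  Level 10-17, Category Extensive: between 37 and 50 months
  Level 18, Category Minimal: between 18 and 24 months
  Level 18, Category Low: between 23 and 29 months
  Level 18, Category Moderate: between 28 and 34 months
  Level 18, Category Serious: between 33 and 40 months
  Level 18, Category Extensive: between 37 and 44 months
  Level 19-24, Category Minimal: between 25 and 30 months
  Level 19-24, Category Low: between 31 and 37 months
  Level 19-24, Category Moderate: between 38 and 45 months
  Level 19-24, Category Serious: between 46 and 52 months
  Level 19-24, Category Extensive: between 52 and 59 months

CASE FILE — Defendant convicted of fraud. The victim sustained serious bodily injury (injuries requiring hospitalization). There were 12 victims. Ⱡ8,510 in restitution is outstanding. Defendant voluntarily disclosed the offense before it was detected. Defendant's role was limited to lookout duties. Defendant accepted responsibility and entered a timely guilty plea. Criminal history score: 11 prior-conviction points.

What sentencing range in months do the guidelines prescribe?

Base offense level for fraud: 17.
R1 applies: 17 + 4 = 21.
R2 applies: 21 + 1 = 22.
R3 applies: 22 − 3 = 19.
R4 applies: 19 − 1 = 18.
R6 applies (level before this adjustment is 18 ≥ 9, so +5): 18 + 5 = 23.
R7 applies: 23 − 3 = 20.
Final offense level: 20.
Criminal history: 11 prior points → Category Serious (8-12).
Level 20 falls in the 19-24 band.
Grid: Level 19-24 × Category Serious = 46-52 months.

46-52 months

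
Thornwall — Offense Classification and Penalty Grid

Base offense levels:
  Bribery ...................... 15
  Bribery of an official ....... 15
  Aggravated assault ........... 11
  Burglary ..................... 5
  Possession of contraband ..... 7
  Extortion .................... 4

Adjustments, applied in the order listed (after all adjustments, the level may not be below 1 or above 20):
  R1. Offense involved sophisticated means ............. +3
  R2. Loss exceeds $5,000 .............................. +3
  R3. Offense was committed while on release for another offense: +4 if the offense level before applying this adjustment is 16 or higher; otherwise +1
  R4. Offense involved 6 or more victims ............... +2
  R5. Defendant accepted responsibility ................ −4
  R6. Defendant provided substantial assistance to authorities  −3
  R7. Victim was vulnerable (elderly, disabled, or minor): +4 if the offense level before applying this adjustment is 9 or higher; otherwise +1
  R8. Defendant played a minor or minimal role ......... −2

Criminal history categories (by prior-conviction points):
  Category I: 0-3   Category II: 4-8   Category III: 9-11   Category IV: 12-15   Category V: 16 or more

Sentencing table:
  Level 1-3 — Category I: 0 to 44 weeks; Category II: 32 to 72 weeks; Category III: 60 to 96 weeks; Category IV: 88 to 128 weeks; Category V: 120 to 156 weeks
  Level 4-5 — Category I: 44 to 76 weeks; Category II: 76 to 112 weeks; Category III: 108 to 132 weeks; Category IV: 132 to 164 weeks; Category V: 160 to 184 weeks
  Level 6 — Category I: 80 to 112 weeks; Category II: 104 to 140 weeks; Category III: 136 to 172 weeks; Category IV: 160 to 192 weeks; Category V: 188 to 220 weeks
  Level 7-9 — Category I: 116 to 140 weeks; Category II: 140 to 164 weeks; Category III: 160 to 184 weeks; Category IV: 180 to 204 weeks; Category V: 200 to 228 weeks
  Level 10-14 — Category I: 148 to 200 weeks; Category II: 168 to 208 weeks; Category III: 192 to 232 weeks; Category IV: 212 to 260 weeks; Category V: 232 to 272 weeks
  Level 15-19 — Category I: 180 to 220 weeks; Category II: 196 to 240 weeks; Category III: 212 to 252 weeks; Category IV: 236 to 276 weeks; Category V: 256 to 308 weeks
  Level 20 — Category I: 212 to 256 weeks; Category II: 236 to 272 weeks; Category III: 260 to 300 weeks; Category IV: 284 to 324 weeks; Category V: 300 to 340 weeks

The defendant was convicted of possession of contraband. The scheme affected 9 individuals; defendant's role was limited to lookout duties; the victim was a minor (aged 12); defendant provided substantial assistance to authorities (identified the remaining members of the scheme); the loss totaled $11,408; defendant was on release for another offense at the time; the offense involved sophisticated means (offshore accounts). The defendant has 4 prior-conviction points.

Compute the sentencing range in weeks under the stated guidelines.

196-240 weeks

Base offense level for possession of contraband: 7.
R1 applies: 7 + 3 = 10.
R2 applies: 10 + 3 = 13.
R3 applies (level before this adjustment is 13 < 16, so +1): 13 + 1 = 14.
R4 applies: 14 + 2 = 16.
R5 does not apply.
R6 applies: 16 − 3 = 13.
R7 applies (level before this adjustment is 13 ≥ 9, so +4): 13 + 4 = 17.
R8 applies: 17 − 2 = 15.
Final offense level: 15.
Criminal history: 4 prior points → Category II (4-8).
Level 15 falls in the 15-19 band.
Grid: Level 15-19 × Category II = 196-240 weeks.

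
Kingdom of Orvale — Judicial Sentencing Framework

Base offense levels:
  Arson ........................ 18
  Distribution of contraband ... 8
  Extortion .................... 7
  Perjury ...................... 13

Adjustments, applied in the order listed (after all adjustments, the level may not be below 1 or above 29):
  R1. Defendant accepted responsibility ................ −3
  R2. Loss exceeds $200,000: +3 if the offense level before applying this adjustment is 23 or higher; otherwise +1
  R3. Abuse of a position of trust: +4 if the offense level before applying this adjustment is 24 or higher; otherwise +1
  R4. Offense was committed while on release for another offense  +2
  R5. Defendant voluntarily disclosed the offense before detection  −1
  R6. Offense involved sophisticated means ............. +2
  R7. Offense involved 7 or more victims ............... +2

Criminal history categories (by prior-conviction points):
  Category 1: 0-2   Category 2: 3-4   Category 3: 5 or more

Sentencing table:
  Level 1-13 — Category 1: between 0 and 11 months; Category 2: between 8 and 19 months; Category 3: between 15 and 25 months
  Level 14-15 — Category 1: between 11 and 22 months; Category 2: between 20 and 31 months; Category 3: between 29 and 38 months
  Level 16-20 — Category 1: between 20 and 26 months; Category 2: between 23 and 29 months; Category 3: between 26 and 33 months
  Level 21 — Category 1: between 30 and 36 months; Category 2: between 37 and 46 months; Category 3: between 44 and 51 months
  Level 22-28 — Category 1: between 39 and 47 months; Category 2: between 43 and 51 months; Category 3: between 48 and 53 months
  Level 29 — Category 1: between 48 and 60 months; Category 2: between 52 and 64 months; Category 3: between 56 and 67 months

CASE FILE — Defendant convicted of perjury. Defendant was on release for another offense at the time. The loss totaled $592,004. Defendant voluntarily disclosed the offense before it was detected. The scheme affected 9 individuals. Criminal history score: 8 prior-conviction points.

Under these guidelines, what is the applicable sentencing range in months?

Base offense level for perjury: 13.
R1 does not apply.
R2 applies (level before this adjustment is 13 < 23, so +1): 13 + 1 = 14.
R4 applies: 14 + 2 = 16.
R5 applies: 16 − 1 = 15.
R7 applies: 15 + 2 = 17.
Final offense level: 17.
Criminal history: 8 prior points → Category 3 (5+).
Level 17 falls in the 16-20 band.
Grid: Level 16-20 × Category 3 = 26-33 months.

26-33 months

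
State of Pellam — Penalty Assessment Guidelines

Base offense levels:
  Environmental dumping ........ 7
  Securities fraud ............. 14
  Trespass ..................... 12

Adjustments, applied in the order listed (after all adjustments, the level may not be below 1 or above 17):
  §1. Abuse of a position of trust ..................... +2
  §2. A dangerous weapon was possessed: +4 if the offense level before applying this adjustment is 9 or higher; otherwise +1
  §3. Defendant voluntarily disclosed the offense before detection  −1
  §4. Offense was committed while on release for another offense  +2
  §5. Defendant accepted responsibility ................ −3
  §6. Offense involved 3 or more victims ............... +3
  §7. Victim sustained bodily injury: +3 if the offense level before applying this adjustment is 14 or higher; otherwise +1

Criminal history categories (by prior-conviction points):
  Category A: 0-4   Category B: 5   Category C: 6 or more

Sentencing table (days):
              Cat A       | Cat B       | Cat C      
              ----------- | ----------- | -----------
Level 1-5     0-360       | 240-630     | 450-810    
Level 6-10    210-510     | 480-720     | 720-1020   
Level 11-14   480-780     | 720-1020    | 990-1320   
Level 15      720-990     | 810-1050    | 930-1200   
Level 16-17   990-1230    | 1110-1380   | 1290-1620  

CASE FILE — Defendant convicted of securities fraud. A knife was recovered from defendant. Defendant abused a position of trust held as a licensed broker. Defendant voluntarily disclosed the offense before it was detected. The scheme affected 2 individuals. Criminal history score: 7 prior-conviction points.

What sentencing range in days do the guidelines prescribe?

1290-1620 days

Base offense level for securities fraud: 14.
§1 applies: 14 + 2 = 16.
§2 applies (level before this adjustment is 16 ≥ 9, so +4): 16 + 4 = 20.
§3 applies: 20 − 1 = 19.
§5 does not apply.
§6 does not apply.
Level 19 exceeds the maximum of 17; capped at 17.
Final offense level: 17.
Criminal history: 7 prior points → Category C (6+).
Level 17 falls in the 16-17 band.
Grid: Level 16-17 × Category C = 1290-1620 days.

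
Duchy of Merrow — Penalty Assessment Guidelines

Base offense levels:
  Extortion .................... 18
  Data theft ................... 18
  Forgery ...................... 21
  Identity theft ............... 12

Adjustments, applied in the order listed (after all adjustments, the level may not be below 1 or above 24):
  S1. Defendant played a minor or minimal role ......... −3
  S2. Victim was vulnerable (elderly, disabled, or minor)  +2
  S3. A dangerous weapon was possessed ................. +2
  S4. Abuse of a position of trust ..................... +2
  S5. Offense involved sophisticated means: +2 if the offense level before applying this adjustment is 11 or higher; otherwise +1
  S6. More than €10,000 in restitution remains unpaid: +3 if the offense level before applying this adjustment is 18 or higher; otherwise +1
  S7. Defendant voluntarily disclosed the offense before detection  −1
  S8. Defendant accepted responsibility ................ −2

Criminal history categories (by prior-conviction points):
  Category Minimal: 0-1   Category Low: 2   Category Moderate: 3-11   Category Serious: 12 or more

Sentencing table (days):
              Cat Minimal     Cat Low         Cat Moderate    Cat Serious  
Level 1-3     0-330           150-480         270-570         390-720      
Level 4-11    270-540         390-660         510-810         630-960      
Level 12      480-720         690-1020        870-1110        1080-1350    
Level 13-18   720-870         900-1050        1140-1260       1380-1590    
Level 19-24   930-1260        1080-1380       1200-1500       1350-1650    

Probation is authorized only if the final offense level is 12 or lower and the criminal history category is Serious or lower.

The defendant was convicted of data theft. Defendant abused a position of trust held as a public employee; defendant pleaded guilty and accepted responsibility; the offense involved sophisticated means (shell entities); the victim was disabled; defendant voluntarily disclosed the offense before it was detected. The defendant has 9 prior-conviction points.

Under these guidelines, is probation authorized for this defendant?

No

Base offense level for data theft: 18.
S1 does not apply.
S2 applies: 18 + 2 = 20.
S4 applies: 20 + 2 = 22.
S5 applies (level before this adjustment is 22 ≥ 11, so +2): 22 + 2 = 24.
S6 does not apply.
S7 applies: 24 − 1 = 23.
S8 applies: 23 − 2 = 21.
Final offense level: 21.
Criminal history: 9 prior points → Category Moderate (3-11).
Level 21 falls in the 19-24 band.
Grid: Level 19-24 × Category Moderate = 1200-1500 days.
Probation check: level 21 > 12 and category Moderate ≤ Serious → not eligible.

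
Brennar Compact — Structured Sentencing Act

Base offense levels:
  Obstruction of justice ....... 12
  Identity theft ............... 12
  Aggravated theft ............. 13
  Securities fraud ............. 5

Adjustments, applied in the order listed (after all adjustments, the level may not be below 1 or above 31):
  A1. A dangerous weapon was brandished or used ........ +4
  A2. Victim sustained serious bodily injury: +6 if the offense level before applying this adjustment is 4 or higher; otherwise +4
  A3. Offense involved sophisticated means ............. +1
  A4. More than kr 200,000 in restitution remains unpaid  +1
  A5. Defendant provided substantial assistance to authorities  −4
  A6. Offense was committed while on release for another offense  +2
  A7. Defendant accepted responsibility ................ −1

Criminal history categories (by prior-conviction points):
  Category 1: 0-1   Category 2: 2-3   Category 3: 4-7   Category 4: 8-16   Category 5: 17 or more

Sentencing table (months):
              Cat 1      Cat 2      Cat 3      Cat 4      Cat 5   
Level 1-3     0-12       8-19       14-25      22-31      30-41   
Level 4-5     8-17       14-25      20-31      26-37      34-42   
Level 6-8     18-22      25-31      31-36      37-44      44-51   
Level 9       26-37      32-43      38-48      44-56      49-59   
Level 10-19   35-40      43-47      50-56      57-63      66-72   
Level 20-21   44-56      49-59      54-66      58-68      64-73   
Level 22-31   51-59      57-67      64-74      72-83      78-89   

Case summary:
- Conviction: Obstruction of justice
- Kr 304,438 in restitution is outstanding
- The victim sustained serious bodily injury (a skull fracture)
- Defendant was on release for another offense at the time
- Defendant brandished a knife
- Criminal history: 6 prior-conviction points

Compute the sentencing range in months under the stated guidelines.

64-74 months

Base offense level for obstruction of justice: 12.
A1 applies: 12 + 4 = 16.
A2 applies (level before this adjustment is 16 ≥ 4, so +6): 16 + 6 = 22.
A3 does not apply.
A4 applies: 22 + 1 = 23.
A5 does not apply.
A6 applies: 23 + 2 = 25.
A7 does not apply.
Final offense level: 25.
Criminal history: 6 prior points → Category 3 (4-7).
Level 25 falls in the 22-31 band.
Grid: Level 22-31 × Category 3 = 64-74 months.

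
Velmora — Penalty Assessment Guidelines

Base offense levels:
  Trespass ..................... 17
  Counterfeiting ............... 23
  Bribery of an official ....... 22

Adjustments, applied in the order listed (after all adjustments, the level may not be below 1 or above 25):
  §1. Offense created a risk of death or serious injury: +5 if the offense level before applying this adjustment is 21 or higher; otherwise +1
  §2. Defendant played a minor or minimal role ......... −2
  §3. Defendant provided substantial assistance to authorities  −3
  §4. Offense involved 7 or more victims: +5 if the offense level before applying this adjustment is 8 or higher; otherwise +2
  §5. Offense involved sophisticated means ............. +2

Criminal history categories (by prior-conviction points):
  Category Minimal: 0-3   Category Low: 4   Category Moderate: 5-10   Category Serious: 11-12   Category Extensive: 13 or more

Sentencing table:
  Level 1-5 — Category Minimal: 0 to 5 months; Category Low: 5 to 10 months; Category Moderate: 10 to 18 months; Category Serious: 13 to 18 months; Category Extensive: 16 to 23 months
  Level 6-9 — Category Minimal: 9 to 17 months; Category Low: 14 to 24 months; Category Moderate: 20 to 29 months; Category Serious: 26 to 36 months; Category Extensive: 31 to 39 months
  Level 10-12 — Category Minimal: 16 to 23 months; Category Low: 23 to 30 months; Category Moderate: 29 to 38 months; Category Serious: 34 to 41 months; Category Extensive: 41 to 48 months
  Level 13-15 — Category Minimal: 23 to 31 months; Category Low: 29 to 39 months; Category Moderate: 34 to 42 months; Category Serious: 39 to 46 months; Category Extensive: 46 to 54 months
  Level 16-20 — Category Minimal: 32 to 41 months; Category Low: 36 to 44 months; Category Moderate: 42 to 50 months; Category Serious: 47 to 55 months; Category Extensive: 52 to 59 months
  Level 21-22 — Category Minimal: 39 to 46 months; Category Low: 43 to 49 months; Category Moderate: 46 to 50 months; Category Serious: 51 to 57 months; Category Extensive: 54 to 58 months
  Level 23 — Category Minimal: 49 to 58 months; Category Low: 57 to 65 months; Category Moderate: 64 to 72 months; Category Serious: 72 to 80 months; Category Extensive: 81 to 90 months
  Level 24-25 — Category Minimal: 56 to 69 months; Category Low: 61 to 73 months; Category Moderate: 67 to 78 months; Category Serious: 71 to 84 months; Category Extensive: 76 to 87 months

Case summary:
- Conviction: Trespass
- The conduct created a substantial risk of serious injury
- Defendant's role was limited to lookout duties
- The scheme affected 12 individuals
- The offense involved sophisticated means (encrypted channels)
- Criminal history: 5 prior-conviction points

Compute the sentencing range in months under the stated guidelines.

Base offense level for trespass: 17.
§1 applies (level before this adjustment is 17 < 21, so +1): 17 + 1 = 18.
§2 applies: 18 − 2 = 16.
§3 does not apply.
§4 applies (level before this adjustment is 16 ≥ 8, so +5): 16 + 5 = 21.
§5 applies: 21 + 2 = 23.
Final offense level: 23.
Criminal history: 5 prior points → Category Moderate (5-10).
Level 23 falls in the 23 band.
Grid: Level 23 × Category Moderate = 64-72 months.

64-72 months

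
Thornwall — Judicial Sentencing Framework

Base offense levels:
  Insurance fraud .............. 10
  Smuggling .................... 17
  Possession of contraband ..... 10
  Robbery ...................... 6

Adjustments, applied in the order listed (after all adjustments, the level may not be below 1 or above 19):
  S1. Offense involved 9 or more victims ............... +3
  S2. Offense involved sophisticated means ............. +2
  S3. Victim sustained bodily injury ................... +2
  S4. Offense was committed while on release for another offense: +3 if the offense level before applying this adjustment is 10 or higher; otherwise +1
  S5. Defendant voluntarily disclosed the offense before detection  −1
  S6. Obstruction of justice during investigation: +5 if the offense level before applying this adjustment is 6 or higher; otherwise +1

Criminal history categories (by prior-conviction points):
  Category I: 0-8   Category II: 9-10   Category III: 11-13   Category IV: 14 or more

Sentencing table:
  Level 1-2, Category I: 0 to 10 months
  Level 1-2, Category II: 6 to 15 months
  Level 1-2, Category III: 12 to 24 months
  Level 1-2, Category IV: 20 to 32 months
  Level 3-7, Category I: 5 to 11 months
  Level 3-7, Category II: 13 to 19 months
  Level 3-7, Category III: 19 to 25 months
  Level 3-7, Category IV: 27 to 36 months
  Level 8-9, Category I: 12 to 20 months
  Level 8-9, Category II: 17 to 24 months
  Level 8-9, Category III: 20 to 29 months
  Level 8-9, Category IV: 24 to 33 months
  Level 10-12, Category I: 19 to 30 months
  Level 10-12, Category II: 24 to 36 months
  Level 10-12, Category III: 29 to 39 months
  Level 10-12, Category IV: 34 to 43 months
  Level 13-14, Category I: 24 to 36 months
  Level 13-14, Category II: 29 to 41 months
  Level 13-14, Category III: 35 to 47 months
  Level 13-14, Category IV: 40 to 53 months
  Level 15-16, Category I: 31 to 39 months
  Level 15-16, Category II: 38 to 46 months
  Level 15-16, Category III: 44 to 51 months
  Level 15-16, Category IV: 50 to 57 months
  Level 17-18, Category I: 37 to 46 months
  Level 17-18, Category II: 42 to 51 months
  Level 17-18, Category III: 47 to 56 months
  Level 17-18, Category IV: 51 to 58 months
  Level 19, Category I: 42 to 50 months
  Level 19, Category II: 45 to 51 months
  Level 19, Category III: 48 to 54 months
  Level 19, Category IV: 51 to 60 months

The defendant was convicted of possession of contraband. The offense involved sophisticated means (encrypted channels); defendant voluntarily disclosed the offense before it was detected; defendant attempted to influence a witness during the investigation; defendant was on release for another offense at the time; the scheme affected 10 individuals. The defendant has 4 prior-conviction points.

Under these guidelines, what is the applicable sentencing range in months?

Base offense level for possession of contraband: 10.
S1 applies: 10 + 3 = 13.
S2 applies: 13 + 2 = 15.
S4 applies (level before this adjustment is 15 ≥ 10, so +3): 15 + 3 = 18.
S5 applies: 18 − 1 = 17.
S6 applies (level before this adjustment is 17 ≥ 6, so +5): 17 + 5 = 22.
Level 22 exceeds the maximum of 19; capped at 19.
Final offense level: 19.
Criminal history: 4 prior points → Category I (0-8).
Level 19 falls in the 19 band.
Grid: Level 19 × Category I = 42-50 months.

42-50 months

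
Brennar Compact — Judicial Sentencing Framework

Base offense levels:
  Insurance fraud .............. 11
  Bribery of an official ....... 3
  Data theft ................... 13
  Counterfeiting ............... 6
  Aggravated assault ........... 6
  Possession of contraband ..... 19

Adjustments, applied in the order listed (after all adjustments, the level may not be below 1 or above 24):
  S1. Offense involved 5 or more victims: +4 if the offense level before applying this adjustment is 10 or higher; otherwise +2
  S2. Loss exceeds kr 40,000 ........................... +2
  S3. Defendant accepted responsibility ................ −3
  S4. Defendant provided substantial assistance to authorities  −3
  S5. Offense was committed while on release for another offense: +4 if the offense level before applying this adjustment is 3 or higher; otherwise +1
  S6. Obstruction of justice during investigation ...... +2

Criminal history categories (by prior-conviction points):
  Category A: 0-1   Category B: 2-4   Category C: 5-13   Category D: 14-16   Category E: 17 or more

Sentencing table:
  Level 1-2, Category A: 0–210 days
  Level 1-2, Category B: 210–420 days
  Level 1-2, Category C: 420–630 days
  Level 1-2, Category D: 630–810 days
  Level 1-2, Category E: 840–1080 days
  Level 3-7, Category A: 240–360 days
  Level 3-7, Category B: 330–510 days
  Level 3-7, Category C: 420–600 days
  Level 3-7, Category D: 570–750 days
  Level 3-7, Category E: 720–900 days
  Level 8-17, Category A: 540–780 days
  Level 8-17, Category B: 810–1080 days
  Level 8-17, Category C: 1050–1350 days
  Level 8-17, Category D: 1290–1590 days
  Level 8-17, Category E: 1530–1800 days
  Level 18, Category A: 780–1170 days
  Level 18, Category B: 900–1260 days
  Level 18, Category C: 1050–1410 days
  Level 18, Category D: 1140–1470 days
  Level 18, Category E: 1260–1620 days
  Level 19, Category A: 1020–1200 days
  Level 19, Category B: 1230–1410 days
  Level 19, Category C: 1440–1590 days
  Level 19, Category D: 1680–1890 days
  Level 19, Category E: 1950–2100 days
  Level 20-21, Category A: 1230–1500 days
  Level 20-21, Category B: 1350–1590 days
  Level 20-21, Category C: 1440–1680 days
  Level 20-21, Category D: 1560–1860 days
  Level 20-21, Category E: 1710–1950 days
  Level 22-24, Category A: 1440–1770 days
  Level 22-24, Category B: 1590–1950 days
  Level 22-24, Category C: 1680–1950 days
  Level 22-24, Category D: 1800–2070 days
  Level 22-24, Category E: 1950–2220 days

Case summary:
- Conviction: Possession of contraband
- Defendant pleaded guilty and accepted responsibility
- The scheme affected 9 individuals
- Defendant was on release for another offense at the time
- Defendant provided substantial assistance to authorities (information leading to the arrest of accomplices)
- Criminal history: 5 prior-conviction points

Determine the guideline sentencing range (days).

Base offense level for possession of contraband: 19.
S1 applies (level before this adjustment is 19 ≥ 10, so +4): 19 + 4 = 23.
S2 does not apply.
S3 applies: 23 − 3 = 20.
S4 applies: 20 − 3 = 17.
S5 applies (level before this adjustment is 17 ≥ 3, so +4): 17 + 4 = 21.
Final offense level: 21.
Criminal history: 5 prior points → Category C (5-13).
Level 21 falls in the 20-21 band.
Grid: Level 20-21 × Category C = 1440-1680 days.

1440-1680 days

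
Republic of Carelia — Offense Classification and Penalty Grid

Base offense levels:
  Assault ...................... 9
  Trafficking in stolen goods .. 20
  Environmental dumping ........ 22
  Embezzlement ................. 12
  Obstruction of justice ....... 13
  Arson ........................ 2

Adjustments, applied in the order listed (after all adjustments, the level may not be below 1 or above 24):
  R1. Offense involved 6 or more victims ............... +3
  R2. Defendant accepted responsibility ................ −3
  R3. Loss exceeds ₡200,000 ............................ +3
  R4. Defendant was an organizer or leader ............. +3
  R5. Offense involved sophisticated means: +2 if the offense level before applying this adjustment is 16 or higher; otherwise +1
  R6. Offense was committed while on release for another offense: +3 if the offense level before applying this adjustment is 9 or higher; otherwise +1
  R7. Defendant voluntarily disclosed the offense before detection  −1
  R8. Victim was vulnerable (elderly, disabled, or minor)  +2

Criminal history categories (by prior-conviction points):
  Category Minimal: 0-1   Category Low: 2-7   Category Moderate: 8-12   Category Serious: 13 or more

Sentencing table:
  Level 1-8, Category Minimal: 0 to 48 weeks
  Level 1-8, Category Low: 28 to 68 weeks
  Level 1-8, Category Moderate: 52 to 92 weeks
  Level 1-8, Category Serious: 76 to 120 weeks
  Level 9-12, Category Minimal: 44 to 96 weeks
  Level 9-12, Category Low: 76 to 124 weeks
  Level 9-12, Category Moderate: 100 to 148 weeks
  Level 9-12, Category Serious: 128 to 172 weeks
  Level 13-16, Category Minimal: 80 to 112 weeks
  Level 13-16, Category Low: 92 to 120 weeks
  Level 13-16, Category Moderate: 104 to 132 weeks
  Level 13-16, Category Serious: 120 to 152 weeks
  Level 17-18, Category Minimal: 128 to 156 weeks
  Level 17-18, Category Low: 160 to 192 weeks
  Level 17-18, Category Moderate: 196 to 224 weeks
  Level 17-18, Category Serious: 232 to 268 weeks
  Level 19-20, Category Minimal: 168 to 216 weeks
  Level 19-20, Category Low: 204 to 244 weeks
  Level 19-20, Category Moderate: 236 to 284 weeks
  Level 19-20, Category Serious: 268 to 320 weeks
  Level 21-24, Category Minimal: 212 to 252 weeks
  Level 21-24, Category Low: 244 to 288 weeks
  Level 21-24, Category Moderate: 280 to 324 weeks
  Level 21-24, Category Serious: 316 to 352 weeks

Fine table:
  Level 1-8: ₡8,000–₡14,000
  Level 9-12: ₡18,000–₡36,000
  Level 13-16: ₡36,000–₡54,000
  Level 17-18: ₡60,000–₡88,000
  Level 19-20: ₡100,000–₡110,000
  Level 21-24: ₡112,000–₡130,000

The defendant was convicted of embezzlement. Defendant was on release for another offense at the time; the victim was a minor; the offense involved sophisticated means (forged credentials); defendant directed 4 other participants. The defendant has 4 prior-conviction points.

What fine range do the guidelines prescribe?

Base offense level for embezzlement: 12.
R1 does not apply.
R3 does not apply.
R4 applies: 12 + 3 = 15.
R5 applies (level before this adjustment is 15 < 16, so +1): 15 + 1 = 16.
R6 applies (level before this adjustment is 16 ≥ 9, so +3): 16 + 3 = 19.
R7 does not apply.
R8 applies: 19 + 2 = 21.
Final offense level: 21.
Level 21 falls in the 21-24 band.
Fine table: Level 21-24 → ₡112,000–₡130,000.

₡112,000–₡130,000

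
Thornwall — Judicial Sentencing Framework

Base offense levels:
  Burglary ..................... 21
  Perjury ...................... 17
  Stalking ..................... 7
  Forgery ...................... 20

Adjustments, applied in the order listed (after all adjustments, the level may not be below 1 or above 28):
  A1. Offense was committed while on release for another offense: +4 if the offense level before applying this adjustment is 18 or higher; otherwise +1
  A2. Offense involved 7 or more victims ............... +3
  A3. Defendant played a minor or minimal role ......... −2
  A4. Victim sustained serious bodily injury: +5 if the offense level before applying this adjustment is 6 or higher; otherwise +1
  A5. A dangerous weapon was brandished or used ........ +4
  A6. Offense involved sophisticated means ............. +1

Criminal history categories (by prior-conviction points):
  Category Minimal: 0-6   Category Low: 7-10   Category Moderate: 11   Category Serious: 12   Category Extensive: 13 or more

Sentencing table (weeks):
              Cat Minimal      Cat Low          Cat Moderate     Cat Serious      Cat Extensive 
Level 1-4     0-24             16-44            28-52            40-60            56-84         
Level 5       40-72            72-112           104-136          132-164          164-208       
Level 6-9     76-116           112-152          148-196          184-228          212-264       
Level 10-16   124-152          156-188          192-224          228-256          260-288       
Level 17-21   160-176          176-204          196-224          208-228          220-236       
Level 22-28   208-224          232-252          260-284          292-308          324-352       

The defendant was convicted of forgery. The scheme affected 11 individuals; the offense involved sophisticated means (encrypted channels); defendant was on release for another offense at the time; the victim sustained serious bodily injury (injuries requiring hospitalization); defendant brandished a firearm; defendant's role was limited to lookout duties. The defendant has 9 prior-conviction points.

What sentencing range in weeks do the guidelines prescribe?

Base offense level for forgery: 20.
A1 applies (level before this adjustment is 20 ≥ 18, so +4): 20 + 4 = 24.
A2 applies: 24 + 3 = 27.
A3 applies: 27 − 2 = 25.
A4 applies (level before this adjustment is 25 ≥ 6, so +5): 25 + 5 = 30.
A5 applies: 30 + 4 = 34.
A6 applies: 34 + 1 = 35.
Level 35 exceeds the maximum of 28; capped at 28.
Final offense level: 28.
Criminal history: 9 prior points → Category Low (7-10).
Level 28 falls in the 22-28 band.
Grid: Level 22-28 × Category Low = 232-252 weeks.

232-252 weeks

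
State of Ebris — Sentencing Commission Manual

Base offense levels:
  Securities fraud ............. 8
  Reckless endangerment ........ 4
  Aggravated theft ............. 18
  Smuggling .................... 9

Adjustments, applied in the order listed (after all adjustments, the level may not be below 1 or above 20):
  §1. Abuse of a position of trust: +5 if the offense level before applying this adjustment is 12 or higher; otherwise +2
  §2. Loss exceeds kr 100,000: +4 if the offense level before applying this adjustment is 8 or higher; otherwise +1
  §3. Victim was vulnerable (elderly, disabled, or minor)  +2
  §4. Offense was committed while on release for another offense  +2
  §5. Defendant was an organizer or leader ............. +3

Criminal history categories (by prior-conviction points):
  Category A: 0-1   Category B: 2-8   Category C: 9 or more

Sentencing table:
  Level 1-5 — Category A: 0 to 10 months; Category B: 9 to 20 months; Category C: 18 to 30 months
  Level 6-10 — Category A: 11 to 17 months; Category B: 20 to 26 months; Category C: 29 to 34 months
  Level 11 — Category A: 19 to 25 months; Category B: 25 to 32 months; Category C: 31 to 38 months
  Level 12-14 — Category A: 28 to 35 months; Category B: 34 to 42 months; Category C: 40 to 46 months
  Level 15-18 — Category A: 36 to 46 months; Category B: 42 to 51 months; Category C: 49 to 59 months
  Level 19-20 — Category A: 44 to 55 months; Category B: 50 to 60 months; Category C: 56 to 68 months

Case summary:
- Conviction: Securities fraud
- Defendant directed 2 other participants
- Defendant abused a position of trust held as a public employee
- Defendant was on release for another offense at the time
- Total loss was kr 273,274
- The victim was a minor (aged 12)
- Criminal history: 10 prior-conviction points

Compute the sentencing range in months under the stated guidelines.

Base offense level for securities fraud: 8.
§1 applies (level before this adjustment is 8 < 12, so +2): 8 + 2 = 10.
§2 applies (level before this adjustment is 10 ≥ 8, so +4): 10 + 4 = 14.
§3 applies: 14 + 2 = 16.
§4 applies: 16 + 2 = 18.
§5 applies: 18 + 3 = 21.
Level 21 exceeds the maximum of 20; capped at 20.
Final offense level: 20.
Criminal history: 10 prior points → Category C (9+).
Level 20 falls in the 19-20 band.
Grid: Level 19-20 × Category C = 56-68 months.

56-68 months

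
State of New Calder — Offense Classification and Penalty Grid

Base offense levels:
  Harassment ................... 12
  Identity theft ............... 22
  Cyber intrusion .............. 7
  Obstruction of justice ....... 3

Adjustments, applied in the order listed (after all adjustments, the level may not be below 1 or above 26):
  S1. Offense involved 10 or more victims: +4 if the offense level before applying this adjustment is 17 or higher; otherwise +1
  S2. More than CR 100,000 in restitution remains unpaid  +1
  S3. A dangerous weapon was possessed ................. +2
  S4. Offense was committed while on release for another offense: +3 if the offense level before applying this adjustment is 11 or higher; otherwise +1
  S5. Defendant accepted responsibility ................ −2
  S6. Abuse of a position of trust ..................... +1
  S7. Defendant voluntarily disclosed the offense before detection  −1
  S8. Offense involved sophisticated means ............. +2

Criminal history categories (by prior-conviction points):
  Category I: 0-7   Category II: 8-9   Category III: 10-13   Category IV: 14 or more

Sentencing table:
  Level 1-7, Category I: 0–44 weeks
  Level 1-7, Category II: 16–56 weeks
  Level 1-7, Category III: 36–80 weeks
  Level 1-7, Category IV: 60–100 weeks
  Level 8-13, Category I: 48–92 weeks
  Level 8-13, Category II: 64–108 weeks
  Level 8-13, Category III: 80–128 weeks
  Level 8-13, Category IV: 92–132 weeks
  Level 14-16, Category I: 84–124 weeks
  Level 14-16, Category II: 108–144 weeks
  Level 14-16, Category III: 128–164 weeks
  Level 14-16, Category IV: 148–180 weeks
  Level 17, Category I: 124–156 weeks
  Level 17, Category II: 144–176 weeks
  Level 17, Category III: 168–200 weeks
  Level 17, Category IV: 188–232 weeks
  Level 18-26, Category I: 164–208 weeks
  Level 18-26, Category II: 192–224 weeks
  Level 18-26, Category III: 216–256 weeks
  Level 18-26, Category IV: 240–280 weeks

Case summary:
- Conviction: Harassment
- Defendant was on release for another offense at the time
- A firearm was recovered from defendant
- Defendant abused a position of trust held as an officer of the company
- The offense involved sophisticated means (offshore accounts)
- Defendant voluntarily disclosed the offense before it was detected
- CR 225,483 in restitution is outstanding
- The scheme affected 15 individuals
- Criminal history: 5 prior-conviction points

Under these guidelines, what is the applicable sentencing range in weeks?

164-208 weeks

Base offense level for harassment: 12.
S1 applies (level before this adjustment is 12 < 17, so +1): 12 + 1 = 13.
S2 applies: 13 + 1 = 14.
S3 applies: 14 + 2 = 16.
S4 applies (level before this adjustment is 16 ≥ 11, so +3): 16 + 3 = 19.
S5 does not apply.
S6 applies: 19 + 1 = 20.
S7 applies: 20 − 1 = 19.
S8 applies: 19 + 2 = 21.
Final offense level: 21.
Criminal history: 5 prior points → Category I (0-7).
Level 21 falls in the 18-26 band.
Grid: Level 18-26 × Category I = 164-208 weeks.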